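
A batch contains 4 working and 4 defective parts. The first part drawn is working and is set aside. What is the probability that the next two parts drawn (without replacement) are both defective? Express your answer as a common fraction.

After the first draw, 4 of the remaining 7 parts are defective.
P = 4/7 × 3/6 = 12/42 = 2/7.

2/7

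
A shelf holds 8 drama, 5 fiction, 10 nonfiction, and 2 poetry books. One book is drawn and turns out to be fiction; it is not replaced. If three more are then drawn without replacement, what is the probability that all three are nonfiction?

15/253

After the first draw, 10 of the remaining 24 books are nonfiction.
P = 10/24 × 9/23 × 8/22 = 720/12144 = 15/253.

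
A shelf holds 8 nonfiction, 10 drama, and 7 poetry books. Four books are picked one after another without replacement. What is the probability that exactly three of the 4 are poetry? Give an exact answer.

One ordering (poetry drawn first) has probability 7/25 × 6/24 × 5/23 × 18/22 = 3780/303600 = 63/5060.
There are C(4,3) = 4 such orderings, each equally likely, so P = 4 × 63/5060 = 63/1265.

63/1265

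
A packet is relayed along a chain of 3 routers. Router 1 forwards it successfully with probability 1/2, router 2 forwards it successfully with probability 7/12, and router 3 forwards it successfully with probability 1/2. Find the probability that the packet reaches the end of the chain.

The events are sequential, so multiply the conditional probabilities:
P = 1/2 × 7/12 × 1/2 = 7/48.

7/48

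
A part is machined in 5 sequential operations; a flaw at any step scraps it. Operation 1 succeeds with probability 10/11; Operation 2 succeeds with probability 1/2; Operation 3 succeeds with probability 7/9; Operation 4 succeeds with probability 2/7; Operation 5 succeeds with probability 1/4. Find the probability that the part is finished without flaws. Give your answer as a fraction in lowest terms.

Each stage is reached only if all earlier stages succeed, so
P = 10/11 × 1/2 × 7/9 × 2/7 × 1/4 = 140/5544 = 5/198.

5/198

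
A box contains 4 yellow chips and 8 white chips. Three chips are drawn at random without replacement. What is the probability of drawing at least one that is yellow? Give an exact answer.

P(no yellow) = 8/12 × 7/11 × 6/10 = 336/1320 = 14/55.
P(at least one) = 1 − 14/55 = 41/55.

41/55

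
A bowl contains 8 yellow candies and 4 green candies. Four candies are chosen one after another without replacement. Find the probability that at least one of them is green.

P(no green) = 8/12 × 7/11 × 6/10 × 5/9 = 1680/11880 = 14/99.
P(at least one) = 1 − 14/99 = 85/99.

85/99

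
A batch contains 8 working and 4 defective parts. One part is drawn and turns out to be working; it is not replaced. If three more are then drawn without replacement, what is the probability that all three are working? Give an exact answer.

7/33

With the first part removed, 7 working remain out of 11.
P = 7/11 × 6/10 × 5/9 = 210/990 = 7/33.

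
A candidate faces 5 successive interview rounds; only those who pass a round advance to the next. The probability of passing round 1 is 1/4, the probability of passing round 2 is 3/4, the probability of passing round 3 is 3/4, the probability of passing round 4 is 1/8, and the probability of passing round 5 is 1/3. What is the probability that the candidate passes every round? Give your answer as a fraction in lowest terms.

3/512

Multiplying along the chain,
P = 1/4 × 3/4 × 3/4 × 1/8 × 1/3 = 9/1536 = 3/512.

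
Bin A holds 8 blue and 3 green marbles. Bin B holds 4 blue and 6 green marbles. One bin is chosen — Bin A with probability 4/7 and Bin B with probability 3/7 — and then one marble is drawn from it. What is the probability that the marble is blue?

From Bin A: P(blue) = 8/11.
From Bin B: P(blue) = 4/10.
Total probability = (4/7)(8/11) + (3/7)(4/10) = 226/385.

226/385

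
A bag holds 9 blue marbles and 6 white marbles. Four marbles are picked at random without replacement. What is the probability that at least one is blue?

P(no blue) = 6/15 × 5/14 × 4/13 × 3/12 = 360/32760 = 1/91.
P(at least one) = 1 − 1/91 = 90/91.

90/91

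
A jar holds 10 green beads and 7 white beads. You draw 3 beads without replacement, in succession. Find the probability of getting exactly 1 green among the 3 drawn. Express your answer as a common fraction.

21/68

One ordering (green drawn first) has probability 10/17 × 7/16 × 6/15 = 420/4080 = 7/68.
There are C(3,1) = 3 such orderings, each equally likely, so P = 3 × 7/68 = 21/68.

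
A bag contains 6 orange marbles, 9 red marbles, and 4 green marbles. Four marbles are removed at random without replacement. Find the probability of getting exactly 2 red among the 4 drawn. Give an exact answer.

One ordering (red drawn first) has probability 9/19 × 8/18 × 10/17 × 9/16 = 6480/93024 = 45/646.
There are C(4,2) = 6 such orderings, each equally likely, so P = 6 × 45/646 = 135/323.

135/323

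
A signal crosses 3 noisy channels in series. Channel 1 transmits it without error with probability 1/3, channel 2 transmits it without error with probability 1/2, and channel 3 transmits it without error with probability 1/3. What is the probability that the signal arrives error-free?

Multiplying along the chain,
P = 1/3 × 1/2 × 1/3 = 1/18.

1/18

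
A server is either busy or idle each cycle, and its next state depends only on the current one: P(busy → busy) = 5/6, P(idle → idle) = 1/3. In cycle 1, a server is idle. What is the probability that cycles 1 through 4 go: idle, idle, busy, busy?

5/27

Cycle 1 is given. For each transition, use the conditional probability from the current state:
P(idle | idle) = 1/3; P(busy | idle) = 2/3; P(busy | busy) = 5/6.
P = 1/3 × 2/3 × 5/6 = 10/54 = 5/27.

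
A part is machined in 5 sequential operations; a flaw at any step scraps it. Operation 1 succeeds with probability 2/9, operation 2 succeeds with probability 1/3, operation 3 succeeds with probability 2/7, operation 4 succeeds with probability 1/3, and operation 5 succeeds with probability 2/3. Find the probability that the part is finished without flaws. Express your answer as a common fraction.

The events are sequential, so multiply the conditional probabilities:
P = 2/9 × 1/3 × 2/7 × 1/3 × 2/3 = 8/1701.

8/1701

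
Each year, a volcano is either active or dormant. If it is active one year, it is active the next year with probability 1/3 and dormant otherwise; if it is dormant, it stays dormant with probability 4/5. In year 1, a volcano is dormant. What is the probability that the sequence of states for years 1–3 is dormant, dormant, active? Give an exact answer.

4/25

Year 1 is given. For each transition, use the conditional probability from the current state:
P(dormant | dormant) = 4/5; P(active | dormant) = 1/5.
P = 4/5 × 1/5 = 4/25.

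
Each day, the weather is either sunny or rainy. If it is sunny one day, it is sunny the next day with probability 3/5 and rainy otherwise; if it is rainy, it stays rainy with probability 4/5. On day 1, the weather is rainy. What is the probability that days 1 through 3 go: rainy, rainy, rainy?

Day 1 is given. For each transition, use the conditional probability from the current state:
P(rainy | rainy) = 4/5; P(rainy | rainy) = 4/5.
P = 4/5 × 4/5 = 16/25.

16/25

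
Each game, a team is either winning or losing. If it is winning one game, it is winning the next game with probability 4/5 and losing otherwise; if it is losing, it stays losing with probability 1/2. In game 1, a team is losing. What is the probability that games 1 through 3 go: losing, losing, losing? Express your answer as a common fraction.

1/4

Game 1 is given. For each transition, use the conditional probability from the current state:
P(losing | losing) = 1/2; P(losing | losing) = 1/2.
P = 1/2 × 1/2 = 1/4.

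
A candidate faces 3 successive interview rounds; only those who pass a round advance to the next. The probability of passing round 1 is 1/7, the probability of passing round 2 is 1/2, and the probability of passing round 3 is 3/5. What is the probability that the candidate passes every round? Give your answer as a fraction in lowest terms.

3/70

Each stage is reached only if all earlier stages succeed, so
P = 1/7 × 1/2 × 3/5 = 3/70.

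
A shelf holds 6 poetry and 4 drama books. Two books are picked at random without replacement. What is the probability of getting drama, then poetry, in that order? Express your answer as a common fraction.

4/15

Multiply the probability of each draw given the previous ones:
P = 4/10 × 6/9 = 24/90 = 4/15.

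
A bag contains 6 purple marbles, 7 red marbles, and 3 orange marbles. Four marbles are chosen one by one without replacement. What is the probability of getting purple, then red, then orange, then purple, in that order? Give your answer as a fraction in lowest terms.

3/208

Each draw changes the counts, so multiply the conditional probabilities along the sequence:
P = 6/16 × 7/15 × 3/14 × 5/13 = 630/43680 = 3/208.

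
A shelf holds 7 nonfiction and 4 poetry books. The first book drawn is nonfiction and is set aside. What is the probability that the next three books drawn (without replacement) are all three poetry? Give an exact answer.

1/30

After the first draw, 4 of the remaining 10 books are poetry.
P = 4/10 × 3/9 × 2/8 = 24/720 = 1/30.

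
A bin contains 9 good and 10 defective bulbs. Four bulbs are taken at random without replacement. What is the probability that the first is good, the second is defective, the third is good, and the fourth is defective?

45/646

Each draw changes the counts, so multiply the conditional probabilities along the sequence:
P = 9/19 × 10/18 × 8/17 × 9/16 = 6480/93024 = 45/646.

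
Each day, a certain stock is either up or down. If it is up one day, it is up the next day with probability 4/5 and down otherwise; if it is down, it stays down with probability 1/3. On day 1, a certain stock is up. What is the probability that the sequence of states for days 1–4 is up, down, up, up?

Day 1 is given. For each transition, use the conditional probability from the current state:
P(down | up) = 1/5; P(up | down) = 2/3; P(up | up) = 4/5.
P = 1/5 × 2/3 × 4/5 = 8/75.

8/75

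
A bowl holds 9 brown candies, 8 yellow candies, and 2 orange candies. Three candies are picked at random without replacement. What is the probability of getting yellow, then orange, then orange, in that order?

Multiply the probability of each draw given the previous ones:
P = 8/19 × 2/18 × 1/17 = 16/5814 = 8/2907.

8/2907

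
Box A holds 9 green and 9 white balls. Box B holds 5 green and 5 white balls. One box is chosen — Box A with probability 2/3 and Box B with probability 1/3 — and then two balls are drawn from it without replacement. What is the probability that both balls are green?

106/459

From Box A: P(both green) = (9/18)(8/17) = 4/17.
From Box B: P(both green) = (5/10)(4/9) = 2/9.
Total probability = (2/3)(4/17) + (1/3)(2/9) = 106/459.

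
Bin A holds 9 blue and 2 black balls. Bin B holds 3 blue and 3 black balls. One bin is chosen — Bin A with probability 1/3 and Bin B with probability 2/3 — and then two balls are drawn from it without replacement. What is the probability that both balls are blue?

58/165

From Bin A: P(both blue) = (9/11)(8/10) = 36/55.
From Bin B: P(both blue) = (3/6)(2/5) = 1/5.
Total probability = (1/3)(36/55) + (2/3)(1/5) = 58/165.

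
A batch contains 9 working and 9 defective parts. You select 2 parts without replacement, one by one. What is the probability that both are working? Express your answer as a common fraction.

P = 9/18 × 8/17 = 72/306 = 4/17.

4/17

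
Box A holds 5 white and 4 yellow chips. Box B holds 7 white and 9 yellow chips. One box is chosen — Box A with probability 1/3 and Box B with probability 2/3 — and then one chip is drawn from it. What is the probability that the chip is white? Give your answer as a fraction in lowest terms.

From Box A: P(white) = 5/9.
From Box B: P(white) = 7/16.
Total probability = (1/3)(5/9) + (2/3)(7/16) = 103/216.

103/216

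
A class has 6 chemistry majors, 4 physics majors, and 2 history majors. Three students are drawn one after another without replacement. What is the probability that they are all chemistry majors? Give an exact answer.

P = 6/12 × 5/11 × 4/10 = 120/1320 = 1/11.

1/11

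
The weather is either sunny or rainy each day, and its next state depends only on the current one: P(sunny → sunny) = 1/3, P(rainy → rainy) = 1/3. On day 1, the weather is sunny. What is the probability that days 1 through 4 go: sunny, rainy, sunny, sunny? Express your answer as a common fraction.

Day 1 is given. For each transition, use the conditional probability from the current state:
P(rainy | sunny) = 2/3; P(sunny | rainy) = 2/3; P(sunny | sunny) = 1/3.
P = 2/3 × 2/3 × 1/3 = 4/27.

4/27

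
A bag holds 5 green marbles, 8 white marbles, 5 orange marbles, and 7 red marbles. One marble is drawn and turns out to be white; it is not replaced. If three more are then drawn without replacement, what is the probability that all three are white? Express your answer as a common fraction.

After the first draw, 7 of the remaining 24 marbles are white.
P = 7/24 × 6/23 × 5/22 = 210/12144 = 35/2024.

35/2024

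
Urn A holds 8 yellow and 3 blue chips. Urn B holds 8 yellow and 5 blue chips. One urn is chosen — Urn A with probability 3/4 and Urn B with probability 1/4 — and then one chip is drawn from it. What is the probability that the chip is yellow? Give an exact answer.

100/143

From Urn A: P(yellow) = 8/11.
From Urn B: P(yellow) = 8/13.
Total probability = (3/4)(8/11) + (1/4)(8/13) = 100/143.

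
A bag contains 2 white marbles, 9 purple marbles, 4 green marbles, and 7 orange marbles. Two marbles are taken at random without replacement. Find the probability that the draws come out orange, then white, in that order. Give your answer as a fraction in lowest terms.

1/33

Chain rule:
P = 7/22 × 2/21 = 14/462 = 1/33.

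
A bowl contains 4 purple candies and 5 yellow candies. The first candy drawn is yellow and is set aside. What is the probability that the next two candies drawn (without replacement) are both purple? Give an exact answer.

3/14

With the first candy removed, 4 purple remain out of 8.
P = 4/8 × 3/7 = 12/56 = 3/14.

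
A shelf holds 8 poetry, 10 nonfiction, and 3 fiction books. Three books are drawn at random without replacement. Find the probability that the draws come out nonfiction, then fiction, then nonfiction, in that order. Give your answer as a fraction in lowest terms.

9/266

Chain rule:
P = 10/21 × 3/20 × 9/19 = 270/7980 = 9/266.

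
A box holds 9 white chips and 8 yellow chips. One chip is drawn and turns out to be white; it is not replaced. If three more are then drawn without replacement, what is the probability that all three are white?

With the first chip removed, 8 white remain out of 16.
P = 8/16 × 7/15 × 6/14 = 336/3360 = 1/10.

1/10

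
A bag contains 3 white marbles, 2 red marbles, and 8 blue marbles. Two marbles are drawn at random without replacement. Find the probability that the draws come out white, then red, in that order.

1/26

Multiply the probability of each draw given the previous ones:
P = 3/13 × 2/12 = 6/156 = 1/26.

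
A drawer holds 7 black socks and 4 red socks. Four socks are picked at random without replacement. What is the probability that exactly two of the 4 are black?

21/55

One ordering (black drawn first) has probability 7/11 × 6/10 × 4/9 × 3/8 = 504/7920 = 7/110.
There are C(4,2) = 6 such orderings, each equally likely, so P = 6 × 7/110 = 21/55.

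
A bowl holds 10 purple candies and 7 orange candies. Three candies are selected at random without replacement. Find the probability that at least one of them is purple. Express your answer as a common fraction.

129/136

P(no purple) = 7/17 × 6/16 × 5/15 = 210/4080 = 7/136.
P(at least one) = 1 − 7/136 = 129/136.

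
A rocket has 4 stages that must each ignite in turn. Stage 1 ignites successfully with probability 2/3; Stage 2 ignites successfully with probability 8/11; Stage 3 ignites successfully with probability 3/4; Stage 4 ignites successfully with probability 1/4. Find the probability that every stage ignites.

1/11

Each stage is reached only if all earlier stages succeed, so
P = 2/3 × 8/11 × 3/4 × 1/4 = 48/528 = 1/11.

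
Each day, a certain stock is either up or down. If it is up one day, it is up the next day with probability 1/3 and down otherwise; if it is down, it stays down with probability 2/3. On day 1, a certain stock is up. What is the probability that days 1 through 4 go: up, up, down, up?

2/27

Day 1 is given. For each transition, use the conditional probability from the current state:
P(up | up) = 1/3; P(down | up) = 2/3; P(up | down) = 1/3.
P = 1/3 × 2/3 × 1/3 = 2/27.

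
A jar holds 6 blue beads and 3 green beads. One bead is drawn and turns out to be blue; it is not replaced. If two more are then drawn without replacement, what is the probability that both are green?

With the first bead removed, 3 green remain out of 8.
P = 3/8 × 2/7 = 6/56 = 3/28.

3/28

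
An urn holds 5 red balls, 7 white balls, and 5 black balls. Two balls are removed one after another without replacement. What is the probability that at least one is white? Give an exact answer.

P(no white) = 10/17 × 9/16 = 90/272 = 45/136.
P(at least one) = 1 − 45/136 = 91/136.

91/136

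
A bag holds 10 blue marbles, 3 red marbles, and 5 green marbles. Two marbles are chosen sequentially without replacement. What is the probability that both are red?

1/51

P = 3/18 × 2/17 = 6/306 = 1/51.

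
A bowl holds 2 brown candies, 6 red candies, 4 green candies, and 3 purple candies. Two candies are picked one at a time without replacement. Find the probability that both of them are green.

2/35

P(every draw is green) = 4/15 × 3/14 = 12/210 = 2/35.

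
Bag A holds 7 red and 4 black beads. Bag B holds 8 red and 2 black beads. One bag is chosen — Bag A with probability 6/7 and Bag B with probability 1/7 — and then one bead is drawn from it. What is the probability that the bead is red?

254/385

From Bag A: P(red) = 7/11.
From Bag B: P(red) = 8/10.
Total probability = (6/7)(7/11) + (1/7)(8/10) = 254/385.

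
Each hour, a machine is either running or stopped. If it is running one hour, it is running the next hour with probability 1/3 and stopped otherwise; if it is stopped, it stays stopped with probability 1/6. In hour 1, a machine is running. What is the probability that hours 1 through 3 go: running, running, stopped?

Hour 1 is given. For each transition, use the conditional probability from the current state:
P(running | running) = 1/3; P(stopped | running) = 2/3.
P = 1/3 × 2/3 = 2/9.

2/9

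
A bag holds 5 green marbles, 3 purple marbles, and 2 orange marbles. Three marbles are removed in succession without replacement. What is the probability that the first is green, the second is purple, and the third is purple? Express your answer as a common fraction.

1/24

Multiply the probability of each draw given the previous ones:
P = 5/10 × 3/9 × 2/8 = 30/720 = 1/24.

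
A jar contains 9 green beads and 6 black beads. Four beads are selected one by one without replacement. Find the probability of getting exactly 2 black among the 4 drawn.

One ordering (black drawn first) has probability 6/15 × 5/14 × 9/13 × 8/12 = 2160/32760 = 6/91.
There are C(4,2) = 6 such orderings, each equally likely, so P = 6 × 6/91 = 36/91.

36/91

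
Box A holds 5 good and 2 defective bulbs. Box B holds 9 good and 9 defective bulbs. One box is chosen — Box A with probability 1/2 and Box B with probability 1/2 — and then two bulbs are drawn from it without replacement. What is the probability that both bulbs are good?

From Box A: P(both good) = (5/7)(4/6) = 10/21.
From Box B: P(both good) = (9/18)(8/17) = 4/17.
Total probability = (1/2)(10/21) + (1/2)(4/17) = 127/357.

127/357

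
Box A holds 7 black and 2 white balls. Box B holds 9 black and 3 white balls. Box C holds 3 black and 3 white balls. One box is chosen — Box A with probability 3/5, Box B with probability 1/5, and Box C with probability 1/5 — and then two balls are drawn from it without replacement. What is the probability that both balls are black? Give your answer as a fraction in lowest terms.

From Box A: P(both black) = (7/9)(6/8) = 7/12.
From Box B: P(both black) = (9/12)(8/11) = 6/11.
From Box C: P(both black) = (3/6)(2/5) = 1/5.
Total probability = (3/5)(7/12) + (1/5)(6/11) + (1/5)(1/5) = 549/1100.

549/1100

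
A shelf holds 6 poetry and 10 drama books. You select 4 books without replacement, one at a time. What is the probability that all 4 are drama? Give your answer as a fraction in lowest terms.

P(every draw is drama) = 10/16 × 9/15 × 8/14 × 7/13 = 5040/43680 = 3/26.

3/26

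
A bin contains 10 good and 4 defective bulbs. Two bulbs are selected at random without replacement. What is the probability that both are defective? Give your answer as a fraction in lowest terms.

P(every draw is defective) = 4/14 × 3/13 = 12/182 = 6/91.

6/91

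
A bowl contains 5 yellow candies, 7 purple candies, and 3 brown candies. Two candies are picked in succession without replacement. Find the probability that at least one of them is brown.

P(no brown) = 12/15 × 11/14 = 132/210 = 22/35.
P(at least one) = 1 − 22/35 = 13/35.

13/35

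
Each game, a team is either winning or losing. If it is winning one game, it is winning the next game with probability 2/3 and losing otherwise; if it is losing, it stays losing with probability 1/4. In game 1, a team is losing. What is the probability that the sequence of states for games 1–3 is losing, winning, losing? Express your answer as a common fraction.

1/4

Game 1 is given. For each transition, use the conditional probability from the current state:
P(winning | losing) = 3/4; P(losing | winning) = 1/3.
P = 3/4 × 1/3 = 3/12 = 1/4.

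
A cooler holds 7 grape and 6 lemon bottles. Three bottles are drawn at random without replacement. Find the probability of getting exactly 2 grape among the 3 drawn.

One ordering (grape drawn first) has probability 7/13 × 6/12 × 6/11 = 252/1716 = 21/143.
There are C(3,2) = 3 such orderings, each equally likely, so P = 3 × 21/143 = 63/143.

63/143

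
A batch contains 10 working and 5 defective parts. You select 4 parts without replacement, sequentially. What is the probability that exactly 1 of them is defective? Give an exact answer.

40/91

One ordering (defective drawn first) has probability 5/15 × 10/14 × 9/13 × 8/12 = 3600/32760 = 10/91.
There are C(4,1) = 4 such orderings, each equally likely, so P = 4 × 10/91 = 40/91.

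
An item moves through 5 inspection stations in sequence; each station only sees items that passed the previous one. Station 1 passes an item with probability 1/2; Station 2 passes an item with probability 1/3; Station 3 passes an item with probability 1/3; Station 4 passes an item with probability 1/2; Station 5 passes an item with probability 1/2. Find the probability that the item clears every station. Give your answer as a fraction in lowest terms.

1/72

The events are sequential, so multiply the conditional probabilities:
P = 1/2 × 1/3 × 1/3 × 1/2 × 1/2 = 1/72.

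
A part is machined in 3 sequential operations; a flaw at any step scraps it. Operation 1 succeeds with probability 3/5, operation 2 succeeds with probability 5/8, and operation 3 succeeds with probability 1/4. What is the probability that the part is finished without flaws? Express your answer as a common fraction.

3/32

Multiplying along the chain,
P = 3/5 × 5/8 × 1/4 = 15/160 = 3/32.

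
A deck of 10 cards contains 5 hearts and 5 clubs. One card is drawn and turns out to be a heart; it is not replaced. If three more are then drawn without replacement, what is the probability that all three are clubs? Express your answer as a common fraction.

After the first draw, 5 of the remaining 9 cards are clubs.
P = 5/9 × 4/8 × 3/7 = 60/504 = 5/42.

5/42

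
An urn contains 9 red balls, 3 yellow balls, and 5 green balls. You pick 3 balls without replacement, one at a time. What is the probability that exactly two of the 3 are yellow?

One ordering (yellow drawn first) has probability 3/17 × 2/16 × 14/15 = 84/4080 = 7/340.
There are C(3,2) = 3 such orderings, each equally likely, so P = 3 × 7/340 = 21/340.

21/340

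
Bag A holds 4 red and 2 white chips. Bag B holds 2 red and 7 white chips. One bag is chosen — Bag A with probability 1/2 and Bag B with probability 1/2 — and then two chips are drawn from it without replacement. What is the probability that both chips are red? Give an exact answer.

From Bag A: P(both red) = (4/6)(3/5) = 2/5.
From Bag B: P(both red) = (2/9)(1/8) = 1/36.
Total probability = (1/2)(2/5) + (1/2)(1/36) = 77/360.

77/360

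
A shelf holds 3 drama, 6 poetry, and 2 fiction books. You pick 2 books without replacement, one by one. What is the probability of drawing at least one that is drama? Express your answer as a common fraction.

27/55

P(no drama) = 8/11 × 7/10 = 56/110 = 28/55.
P(at least one) = 1 − 28/55 = 27/55.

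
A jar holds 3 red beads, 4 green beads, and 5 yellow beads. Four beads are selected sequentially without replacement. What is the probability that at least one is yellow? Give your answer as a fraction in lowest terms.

P(no yellow) = 7/12 × 6/11 × 5/10 × 4/9 = 840/11880 = 7/99.
P(at least one) = 1 − 7/99 = 92/99.

92/99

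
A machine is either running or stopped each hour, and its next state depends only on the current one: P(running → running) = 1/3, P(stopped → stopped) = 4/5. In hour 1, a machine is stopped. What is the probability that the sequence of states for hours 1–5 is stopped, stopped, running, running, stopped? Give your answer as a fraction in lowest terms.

8/225

Hour 1 is given. For each transition, use the conditional probability from the current state:
P(stopped | stopped) = 4/5; P(running | stopped) = 1/5; P(running | running) = 1/3; P(stopped | running) = 2/3.
P = 4/5 × 1/5 × 1/3 × 2/3 = 8/225.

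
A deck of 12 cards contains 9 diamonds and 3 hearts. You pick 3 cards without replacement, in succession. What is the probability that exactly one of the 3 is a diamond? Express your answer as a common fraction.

27/220

One ordering (a diamond drawn first) has probability 9/12 × 3/11 × 2/10 = 54/1320 = 9/220.
There are C(3,1) = 3 such orderings, each equally likely, so P = 3 × 9/220 = 27/220.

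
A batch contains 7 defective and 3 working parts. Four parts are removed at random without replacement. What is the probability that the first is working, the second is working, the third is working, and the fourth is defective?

Each draw changes the counts, so multiply the conditional probabilities along the sequence:
P = 3/10 × 2/9 × 1/8 × 7/7 = 42/5040 = 1/120.

1/120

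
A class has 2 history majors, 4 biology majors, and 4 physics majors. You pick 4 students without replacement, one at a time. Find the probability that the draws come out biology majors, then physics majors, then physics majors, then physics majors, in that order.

Each draw changes the counts, so multiply the conditional probabilities along the sequence:
P = 4/10 × 4/9 × 3/8 × 2/7 = 96/5040 = 2/105.

2/105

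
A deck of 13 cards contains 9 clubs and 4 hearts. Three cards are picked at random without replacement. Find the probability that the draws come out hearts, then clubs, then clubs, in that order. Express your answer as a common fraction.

Chain rule:
P = 4/13 × 9/12 × 8/11 = 288/1716 = 24/143.

24/143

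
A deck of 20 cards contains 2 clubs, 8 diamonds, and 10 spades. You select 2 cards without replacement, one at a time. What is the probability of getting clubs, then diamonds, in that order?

Chain rule:
P = 2/20 × 8/19 = 16/380 = 4/95.

4/95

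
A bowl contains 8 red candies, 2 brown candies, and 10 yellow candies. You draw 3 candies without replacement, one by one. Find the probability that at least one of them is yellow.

17/19

P(no yellow) = 10/20 × 9/19 × 8/18 = 720/6840 = 2/19.
P(at least one) = 1 − 2/19 = 17/19.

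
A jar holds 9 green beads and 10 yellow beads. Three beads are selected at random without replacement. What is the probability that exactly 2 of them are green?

One ordering (green drawn first) has probability 9/19 × 8/18 × 10/17 = 720/5814 = 40/323.
There are C(3,2) = 3 such orderings, each equally likely, so P = 3 × 40/323 = 120/323.

120/323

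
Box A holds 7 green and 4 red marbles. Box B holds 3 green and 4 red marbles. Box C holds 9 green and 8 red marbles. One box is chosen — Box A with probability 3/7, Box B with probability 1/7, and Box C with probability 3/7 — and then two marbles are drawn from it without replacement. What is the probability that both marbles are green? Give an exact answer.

27259/91630

From Box A: P(both green) = (7/11)(6/10) = 21/55.
From Box B: P(both green) = (3/7)(2/6) = 1/7.
From Box C: P(both green) = (9/17)(8/16) = 9/34.
Total probability = (3/7)(21/55) + (1/7)(1/7) + (3/7)(9/34) = 27259/91630.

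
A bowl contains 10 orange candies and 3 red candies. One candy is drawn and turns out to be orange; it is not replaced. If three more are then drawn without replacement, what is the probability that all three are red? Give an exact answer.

After the first draw, 3 of the remaining 12 candies are red.
P = 3/12 × 2/11 × 1/10 = 6/1320 = 1/220.

1/220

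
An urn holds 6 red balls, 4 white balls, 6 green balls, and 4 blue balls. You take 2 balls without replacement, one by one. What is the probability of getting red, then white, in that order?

Multiply the probability of each draw given the previous ones:
P = 6/20 × 4/19 = 24/380 = 6/95.

6/95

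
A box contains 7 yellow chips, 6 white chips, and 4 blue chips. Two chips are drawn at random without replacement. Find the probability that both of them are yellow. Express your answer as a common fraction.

P(every draw is yellow) = 7/17 × 6/16 = 42/272 = 21/136.

21/136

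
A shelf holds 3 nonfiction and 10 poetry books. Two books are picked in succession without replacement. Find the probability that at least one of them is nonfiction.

11/26

P(no nonfiction) = 10/13 × 9/12 = 90/156 = 15/26.
P(at least one) = 1 − 15/26 = 11/26.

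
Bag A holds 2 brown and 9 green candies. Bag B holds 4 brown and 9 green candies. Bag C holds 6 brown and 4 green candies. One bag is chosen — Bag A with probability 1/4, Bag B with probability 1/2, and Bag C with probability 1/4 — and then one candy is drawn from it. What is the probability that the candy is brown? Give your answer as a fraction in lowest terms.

From Bag A: P(brown) = 2/11.
From Bag B: P(brown) = 4/13.
From Bag C: P(brown) = 6/10.
Total probability = (1/4)(2/11) + (1/2)(4/13) + (1/4)(6/10) = 999/2860.

999/2860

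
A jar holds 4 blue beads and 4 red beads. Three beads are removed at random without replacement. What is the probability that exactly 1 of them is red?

One ordering (red drawn first) has probability 4/8 × 4/7 × 3/6 = 48/336 = 1/7.
There are C(3,1) = 3 such orderings, each equally likely, so P = 3 × 1/7 = 3/7.

3/7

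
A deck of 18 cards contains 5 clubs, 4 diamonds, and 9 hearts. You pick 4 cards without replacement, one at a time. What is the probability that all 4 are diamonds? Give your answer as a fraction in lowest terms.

1/3060

P = 4/18 × 3/17 × 2/16 × 1/15 = 24/73440 = 1/3060.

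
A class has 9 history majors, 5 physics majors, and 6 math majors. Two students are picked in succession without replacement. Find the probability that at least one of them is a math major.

99/190

P(no math majors) = 14/20 × 13/19 = 182/380 = 91/190.
P(at least one) = 1 − 91/190 = 99/190.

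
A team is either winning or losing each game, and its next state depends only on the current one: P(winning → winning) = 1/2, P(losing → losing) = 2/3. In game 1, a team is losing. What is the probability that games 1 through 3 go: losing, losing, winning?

Game 1 is given. For each transition, use the conditional probability from the current state:
P(losing | losing) = 2/3; P(winning | losing) = 1/3.
P = 2/3 × 1/3 = 2/9.

2/9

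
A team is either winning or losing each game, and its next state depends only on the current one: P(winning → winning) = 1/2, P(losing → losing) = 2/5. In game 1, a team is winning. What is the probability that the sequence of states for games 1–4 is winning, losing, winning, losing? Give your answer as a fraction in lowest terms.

Game 1 is given. For each transition, use the conditional probability from the current state:
P(losing | winning) = 1/2; P(winning | losing) = 3/5; P(losing | winning) = 1/2.
P = 1/2 × 3/5 × 1/2 = 3/20.

3/20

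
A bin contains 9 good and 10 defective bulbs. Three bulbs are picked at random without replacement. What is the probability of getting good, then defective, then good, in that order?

Chain rule:
P = 9/19 × 10/18 × 8/17 = 720/5814 = 40/323.

40/323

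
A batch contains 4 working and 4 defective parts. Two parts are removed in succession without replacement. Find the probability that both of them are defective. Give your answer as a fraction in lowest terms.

3/14

P(every draw is defective) = 4/8 × 3/7 = 12/56 = 3/14.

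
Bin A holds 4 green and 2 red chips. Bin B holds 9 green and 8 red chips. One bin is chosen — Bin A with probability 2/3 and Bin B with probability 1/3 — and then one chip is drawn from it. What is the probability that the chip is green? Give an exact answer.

From Bin A: P(green) = 4/6.
From Bin B: P(green) = 9/17.
Total probability = (2/3)(4/6) + (1/3)(9/17) = 95/153.

95/153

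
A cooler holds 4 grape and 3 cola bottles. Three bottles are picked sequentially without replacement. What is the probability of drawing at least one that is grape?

34/35

P(no grape) = 3/7 × 2/6 × 1/5 = 6/210 = 1/35.
P(at least one) = 1 − 1/35 = 34/35.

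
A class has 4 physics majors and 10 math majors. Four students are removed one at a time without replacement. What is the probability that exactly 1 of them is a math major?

One ordering (a math major drawn first) has probability 10/14 × 4/13 × 3/12 × 2/11 = 240/24024 = 10/1001.
There are C(4,1) = 4 such orderings, each equally likely, so P = 4 × 10/1001 = 40/1001.

40/1001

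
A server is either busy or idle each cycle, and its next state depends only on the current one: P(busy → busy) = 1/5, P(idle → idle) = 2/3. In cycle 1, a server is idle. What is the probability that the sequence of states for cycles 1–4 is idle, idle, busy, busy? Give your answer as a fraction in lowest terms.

2/45

Cycle 1 is given. For each transition, use the conditional probability from the current state:
P(idle | idle) = 2/3; P(busy | idle) = 1/3; P(busy | busy) = 1/5.
P = 2/3 × 1/3 × 1/5 = 2/45.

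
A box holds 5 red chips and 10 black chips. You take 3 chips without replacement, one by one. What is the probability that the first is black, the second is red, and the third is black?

Multiply the probability of each draw given the previous ones:
P = 10/15 × 5/14 × 9/13 = 450/2730 = 15/91.

15/91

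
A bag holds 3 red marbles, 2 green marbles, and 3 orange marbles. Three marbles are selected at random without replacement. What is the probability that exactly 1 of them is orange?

15/28

One ordering (orange drawn first) has probability 3/8 × 5/7 × 4/6 = 60/336 = 5/28.
There are C(3,1) = 3 such orderings, each equally likely, so P = 3 × 5/28 = 15/28.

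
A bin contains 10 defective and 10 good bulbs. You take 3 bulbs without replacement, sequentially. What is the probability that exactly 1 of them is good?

One ordering (good drawn first) has probability 10/20 × 10/19 × 9/18 = 900/6840 = 5/38.
There are C(3,1) = 3 such orderings, each equally likely, so P = 3 × 5/38 = 15/38.

15/38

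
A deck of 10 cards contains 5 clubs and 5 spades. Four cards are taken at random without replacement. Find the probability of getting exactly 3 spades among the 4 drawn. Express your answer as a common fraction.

5/21

One ordering (spades drawn first) has probability 5/10 × 4/9 × 3/8 × 5/7 = 300/5040 = 5/84.
There are C(4,3) = 4 such orderings, each equally likely, so P = 4 × 5/84 = 5/21.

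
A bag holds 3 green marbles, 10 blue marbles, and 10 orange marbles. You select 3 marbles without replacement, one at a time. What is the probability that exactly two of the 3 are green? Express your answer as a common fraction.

One ordering (green drawn first) has probability 3/23 × 2/22 × 20/21 = 120/10626 = 20/1771.
There are C(3,2) = 3 such orderings, each equally likely, so P = 3 × 20/1771 = 60/1771.

60/1771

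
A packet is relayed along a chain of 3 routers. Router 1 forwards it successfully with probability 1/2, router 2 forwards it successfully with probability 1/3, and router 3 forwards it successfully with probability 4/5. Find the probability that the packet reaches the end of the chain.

2/15

Each stage is reached only if all earlier stages succeed, so
P = 1/2 × 1/3 × 4/5 = 4/30 = 2/15.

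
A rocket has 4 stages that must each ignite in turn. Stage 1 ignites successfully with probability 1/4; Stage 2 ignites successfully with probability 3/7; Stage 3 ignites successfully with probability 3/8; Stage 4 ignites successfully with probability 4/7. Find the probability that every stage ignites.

9/392

Multiplying along the chain,
P = 1/4 × 3/7 × 3/8 × 4/7 = 36/1568 = 9/392.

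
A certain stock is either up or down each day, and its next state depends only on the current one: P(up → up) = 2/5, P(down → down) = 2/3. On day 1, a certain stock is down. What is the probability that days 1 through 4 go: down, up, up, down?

2/25

Day 1 is given. For each transition, use the conditional probability from the current state:
P(up | down) = 1/3; P(up | up) = 2/5; P(down | up) = 3/5.
P = 1/3 × 2/5 × 3/5 = 6/75 = 2/25.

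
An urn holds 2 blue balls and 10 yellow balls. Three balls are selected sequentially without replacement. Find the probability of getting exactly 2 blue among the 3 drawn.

1/22

One ordering (blue drawn first) has probability 2/12 × 1/11 × 10/10 = 20/1320 = 1/66.
There are C(3,2) = 3 such orderings, each equally likely, so P = 3 × 1/66 = 1/22.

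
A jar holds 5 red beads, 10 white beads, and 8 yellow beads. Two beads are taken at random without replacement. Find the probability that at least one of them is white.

P(no white) = 13/23 × 12/22 = 156/506 = 78/253.
P(at least one) = 1 − 78/253 = 175/253.

175/253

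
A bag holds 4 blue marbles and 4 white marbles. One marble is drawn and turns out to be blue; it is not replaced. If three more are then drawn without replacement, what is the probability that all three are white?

4/35

With the first marble removed, 4 white remain out of 7.
P = 4/7 × 3/6 × 2/5 = 24/210 = 4/35.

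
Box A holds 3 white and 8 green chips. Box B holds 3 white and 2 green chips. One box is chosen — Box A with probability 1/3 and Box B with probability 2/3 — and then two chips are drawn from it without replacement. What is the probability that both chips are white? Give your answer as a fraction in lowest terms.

12/55

From Box A: P(both white) = (3/11)(2/10) = 3/55.
From Box B: P(both white) = (3/5)(2/4) = 3/10.
Total probability = (1/3)(3/55) + (2/3)(3/10) = 12/55.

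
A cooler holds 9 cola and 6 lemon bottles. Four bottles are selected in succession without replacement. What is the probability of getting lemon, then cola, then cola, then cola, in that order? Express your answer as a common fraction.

Multiply the probability of each draw given the previous ones:
P = 6/15 × 9/14 × 8/13 × 7/12 = 3024/32760 = 6/65.

6/65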